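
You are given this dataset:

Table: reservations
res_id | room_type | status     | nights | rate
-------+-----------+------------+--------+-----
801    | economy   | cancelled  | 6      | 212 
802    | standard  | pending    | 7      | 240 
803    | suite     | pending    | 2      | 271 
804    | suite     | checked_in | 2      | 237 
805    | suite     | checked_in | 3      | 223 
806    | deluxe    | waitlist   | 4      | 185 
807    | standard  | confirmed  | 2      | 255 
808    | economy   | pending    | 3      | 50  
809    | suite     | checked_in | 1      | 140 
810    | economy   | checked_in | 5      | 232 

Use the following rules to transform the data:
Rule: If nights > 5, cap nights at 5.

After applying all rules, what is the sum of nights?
32

Step 1: 2 records have nights > 5
Step 2: These records originally summed to 13
Step 3: After capping: 2 × 5 = 10
Step 4: Unaffected records sum: 22
Step 5: Final sum = 10 + 22 = 32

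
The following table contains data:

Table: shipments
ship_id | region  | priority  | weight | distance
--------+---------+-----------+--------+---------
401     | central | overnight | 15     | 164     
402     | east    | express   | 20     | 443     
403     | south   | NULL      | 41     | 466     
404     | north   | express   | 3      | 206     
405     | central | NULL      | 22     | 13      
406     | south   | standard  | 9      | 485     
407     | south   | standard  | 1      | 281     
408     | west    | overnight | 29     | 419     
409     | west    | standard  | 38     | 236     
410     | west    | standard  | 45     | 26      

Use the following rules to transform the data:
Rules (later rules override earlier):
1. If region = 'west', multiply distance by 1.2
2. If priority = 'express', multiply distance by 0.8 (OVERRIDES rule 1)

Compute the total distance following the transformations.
2745.4

Step 1: Rule 2 takes priority for records with priority = 'express'
  - 2 records: 649 × 0.8 = 519.2
Step 2: Rule 1 applies to remaining records with region = 'west'
  - 3 records: 681 × 1.2 = 817.2
Step 3: Other records unchanged: 1409
Step 4: Final sum = 519.2 + 817.2 + 1409 = 2745.4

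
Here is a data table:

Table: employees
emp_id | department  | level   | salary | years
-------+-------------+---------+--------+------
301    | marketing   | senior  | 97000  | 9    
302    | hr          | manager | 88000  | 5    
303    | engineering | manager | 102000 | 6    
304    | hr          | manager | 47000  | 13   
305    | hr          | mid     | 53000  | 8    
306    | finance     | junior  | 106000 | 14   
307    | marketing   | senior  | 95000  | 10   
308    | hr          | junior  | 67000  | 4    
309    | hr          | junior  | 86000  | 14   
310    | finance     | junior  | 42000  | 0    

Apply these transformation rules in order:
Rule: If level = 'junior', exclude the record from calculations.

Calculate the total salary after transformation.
482000

Step 1: Identify records where level = 'junior'
Step 2: The excluded records sum to 301000
Step 3: Original total salary = 783000
Step 4: Remaining total = 783000 - 301000 = 482000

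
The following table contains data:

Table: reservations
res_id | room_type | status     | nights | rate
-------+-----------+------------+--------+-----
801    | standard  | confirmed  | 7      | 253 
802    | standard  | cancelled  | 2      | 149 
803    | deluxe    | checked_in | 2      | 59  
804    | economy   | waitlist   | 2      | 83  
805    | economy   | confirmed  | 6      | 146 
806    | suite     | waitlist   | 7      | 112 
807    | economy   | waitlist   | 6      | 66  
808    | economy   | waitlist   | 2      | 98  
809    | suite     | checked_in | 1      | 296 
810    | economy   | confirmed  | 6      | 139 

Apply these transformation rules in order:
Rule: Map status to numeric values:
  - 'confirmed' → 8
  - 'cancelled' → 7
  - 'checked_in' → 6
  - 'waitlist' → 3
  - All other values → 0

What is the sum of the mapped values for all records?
55

Step 1: Apply mapping to each record
Step 2: Count by status:
  'confirmed': 3 records × 8 = 24
  'cancelled': 1 records × 7 = 7
  'checked_in': 2 records × 6 = 12
  'waitlist': 4 records × 3 = 12
Step 3: Sum all mapped values = 55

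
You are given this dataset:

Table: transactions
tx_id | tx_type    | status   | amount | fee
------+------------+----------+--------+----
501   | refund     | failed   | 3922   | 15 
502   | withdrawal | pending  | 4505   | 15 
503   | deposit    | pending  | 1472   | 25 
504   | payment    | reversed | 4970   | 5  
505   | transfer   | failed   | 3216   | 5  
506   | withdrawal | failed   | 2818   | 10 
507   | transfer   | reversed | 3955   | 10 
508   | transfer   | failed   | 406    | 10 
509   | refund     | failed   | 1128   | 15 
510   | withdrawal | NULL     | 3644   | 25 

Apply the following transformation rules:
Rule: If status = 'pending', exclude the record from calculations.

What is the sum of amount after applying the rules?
24059

Step 1: Identify records where status = 'pending'
Step 2: The excluded records sum to 5977
Step 3: Original total amount = 30036
Step 4: Remaining total = 30036 - 5977 = 24059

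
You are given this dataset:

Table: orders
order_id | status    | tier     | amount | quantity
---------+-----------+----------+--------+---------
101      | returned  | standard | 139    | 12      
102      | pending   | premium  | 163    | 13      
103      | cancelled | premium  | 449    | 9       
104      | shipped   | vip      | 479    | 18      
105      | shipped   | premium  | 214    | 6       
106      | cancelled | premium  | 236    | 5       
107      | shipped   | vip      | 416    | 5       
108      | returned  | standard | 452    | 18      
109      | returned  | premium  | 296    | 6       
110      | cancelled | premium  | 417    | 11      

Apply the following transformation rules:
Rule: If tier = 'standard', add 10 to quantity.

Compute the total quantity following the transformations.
123

Step 1: Count records where tier = 'standard': 2
Step 2: Total bonus added: 2 × 10 = 20
Step 3: Original sum of quantity: 103
Step 4: Final sum = 103 + 20 = 123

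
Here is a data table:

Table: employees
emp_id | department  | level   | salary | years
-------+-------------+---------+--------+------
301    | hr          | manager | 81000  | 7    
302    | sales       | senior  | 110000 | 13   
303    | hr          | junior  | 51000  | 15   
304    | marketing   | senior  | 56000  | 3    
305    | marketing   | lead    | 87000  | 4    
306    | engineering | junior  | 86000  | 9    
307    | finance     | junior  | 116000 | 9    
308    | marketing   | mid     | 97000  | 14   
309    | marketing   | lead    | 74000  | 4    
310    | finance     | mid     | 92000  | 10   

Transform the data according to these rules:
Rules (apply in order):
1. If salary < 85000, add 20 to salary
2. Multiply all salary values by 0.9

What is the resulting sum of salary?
765072.0

Step 1: Apply Rule 1 - Add 20 to records with salary < 85000
  - 4 records affected: 262000 + (4 × 20) = 262080
  - Unaffected records: 588000
  - Sum after Rule 1: 850080
Step 2: Apply Rule 2 - Multiply all by 0.9
  - 850080 × 0.9 = 765072.0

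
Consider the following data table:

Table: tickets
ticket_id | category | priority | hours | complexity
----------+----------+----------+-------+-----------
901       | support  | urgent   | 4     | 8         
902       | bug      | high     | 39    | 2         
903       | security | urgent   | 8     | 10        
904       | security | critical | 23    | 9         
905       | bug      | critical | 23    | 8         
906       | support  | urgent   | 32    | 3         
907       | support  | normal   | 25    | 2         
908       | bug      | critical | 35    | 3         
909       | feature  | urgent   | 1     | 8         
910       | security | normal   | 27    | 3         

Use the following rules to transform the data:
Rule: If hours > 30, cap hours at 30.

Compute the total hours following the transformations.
201

Step 1: 3 records have hours > 30
Step 2: These records originally summed to 106
Step 3: After capping: 3 × 30 = 90
Step 4: Unaffected records sum: 111
Step 5: Final sum = 90 + 111 = 201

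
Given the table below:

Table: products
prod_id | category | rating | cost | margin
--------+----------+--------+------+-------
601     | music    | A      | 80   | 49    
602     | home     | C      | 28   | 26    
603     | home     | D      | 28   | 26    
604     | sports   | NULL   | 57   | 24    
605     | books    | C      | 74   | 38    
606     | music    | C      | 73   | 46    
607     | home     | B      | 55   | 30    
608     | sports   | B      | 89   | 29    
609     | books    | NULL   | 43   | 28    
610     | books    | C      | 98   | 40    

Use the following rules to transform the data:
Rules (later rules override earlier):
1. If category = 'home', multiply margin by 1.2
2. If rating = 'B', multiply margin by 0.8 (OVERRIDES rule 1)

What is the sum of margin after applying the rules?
334.6

Step 1: Rule 2 takes priority for records with rating = 'B'
  - 2 records: 59 × 0.8 = 47.2
Step 2: Rule 1 applies to remaining records with category = 'home'
  - 2 records: 52 × 1.2 = 62.4
Step 3: Other records unchanged: 225
Step 4: Final sum = 47.2 + 62.4 + 225 = 334.6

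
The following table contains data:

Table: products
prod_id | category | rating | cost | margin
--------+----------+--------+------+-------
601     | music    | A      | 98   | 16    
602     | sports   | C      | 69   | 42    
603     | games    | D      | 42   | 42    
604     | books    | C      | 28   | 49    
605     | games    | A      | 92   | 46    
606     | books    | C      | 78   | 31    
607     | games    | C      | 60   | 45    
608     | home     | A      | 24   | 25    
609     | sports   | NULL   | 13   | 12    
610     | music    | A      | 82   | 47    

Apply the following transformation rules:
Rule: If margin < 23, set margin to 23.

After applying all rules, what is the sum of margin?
373

Step 1: 2 records have margin < 23
Step 2: These records originally summed to 28
Step 3: After setting to minimum: 2 × 23 = 46
Step 4: Unaffected records sum: 327
Step 5: Final sum = 46 + 327 = 373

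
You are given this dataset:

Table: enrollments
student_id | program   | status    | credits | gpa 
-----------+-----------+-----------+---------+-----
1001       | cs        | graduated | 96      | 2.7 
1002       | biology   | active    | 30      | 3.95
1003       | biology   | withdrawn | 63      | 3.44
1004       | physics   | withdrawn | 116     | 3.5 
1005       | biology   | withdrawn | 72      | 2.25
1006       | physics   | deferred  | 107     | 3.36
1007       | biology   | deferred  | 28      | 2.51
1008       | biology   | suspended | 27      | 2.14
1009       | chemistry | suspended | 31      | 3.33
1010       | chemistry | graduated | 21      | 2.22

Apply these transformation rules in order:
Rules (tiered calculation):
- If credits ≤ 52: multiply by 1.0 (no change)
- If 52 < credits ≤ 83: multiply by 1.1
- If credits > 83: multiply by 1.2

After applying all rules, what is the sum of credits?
668.3

Step 1: Tier 1 (credits ≤ 52): 5 records, sum = 137 × 1.0 = 137.0
Step 2: Tier 2 (52 < credits ≤ 83): 2 records, sum = 135 × 1.1 = 148.5
Step 3: Tier 3 (credits > 83): 3 records, sum = 319 × 1.2 = 382.8
Step 4: Final sum = 137.0 + 148.5 + 382.8 = 668.3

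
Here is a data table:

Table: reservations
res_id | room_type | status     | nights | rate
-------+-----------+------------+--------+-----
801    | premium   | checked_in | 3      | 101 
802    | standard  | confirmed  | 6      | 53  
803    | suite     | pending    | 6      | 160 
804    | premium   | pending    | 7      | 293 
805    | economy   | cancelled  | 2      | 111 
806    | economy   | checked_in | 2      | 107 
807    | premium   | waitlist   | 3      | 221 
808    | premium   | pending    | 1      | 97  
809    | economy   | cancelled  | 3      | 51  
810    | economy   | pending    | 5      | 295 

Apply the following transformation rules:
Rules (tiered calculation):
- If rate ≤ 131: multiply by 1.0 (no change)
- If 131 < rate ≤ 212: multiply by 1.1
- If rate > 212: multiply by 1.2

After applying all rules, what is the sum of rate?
1666.8

Step 1: Tier 1 (rate ≤ 131): 6 records, sum = 520 × 1.0 = 520.0
Step 2: Tier 2 (131 < rate ≤ 212): 1 records, sum = 160 × 1.1 = 176.0
Step 3: Tier 3 (rate > 212): 3 records, sum = 809 × 1.2 = 970.8
Step 4: Final sum = 520.0 + 176.0 + 970.8 = 1666.8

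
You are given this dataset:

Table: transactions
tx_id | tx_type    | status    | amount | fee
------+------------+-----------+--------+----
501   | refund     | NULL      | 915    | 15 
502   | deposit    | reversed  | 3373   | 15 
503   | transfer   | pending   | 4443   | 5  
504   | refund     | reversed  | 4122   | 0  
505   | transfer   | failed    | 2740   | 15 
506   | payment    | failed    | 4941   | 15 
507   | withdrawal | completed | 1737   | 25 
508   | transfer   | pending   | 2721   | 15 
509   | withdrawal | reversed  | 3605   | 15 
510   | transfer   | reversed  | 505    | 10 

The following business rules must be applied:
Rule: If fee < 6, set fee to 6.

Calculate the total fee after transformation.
137

Step 1: 2 records have fee < 6
Step 2: These records originally summed to 5
Step 3: After setting to minimum: 2 × 6 = 12
Step 4: Unaffected records sum: 125
Step 5: Final sum = 12 + 125 = 137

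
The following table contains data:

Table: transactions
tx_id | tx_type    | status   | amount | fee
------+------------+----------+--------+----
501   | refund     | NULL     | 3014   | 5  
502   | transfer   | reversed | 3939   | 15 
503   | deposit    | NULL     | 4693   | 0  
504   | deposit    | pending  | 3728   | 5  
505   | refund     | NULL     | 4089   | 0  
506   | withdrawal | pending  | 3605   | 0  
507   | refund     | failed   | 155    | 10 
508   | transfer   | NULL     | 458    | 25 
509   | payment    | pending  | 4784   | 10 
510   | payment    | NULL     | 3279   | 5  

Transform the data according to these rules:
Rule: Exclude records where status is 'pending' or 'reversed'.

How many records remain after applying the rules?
6

Step 1: Count records to exclude
  - 3 (pending) + 1 (reversed) = 4 records
Step 2: Total records: 10
Step 3: Remaining = 10 - 4 = 6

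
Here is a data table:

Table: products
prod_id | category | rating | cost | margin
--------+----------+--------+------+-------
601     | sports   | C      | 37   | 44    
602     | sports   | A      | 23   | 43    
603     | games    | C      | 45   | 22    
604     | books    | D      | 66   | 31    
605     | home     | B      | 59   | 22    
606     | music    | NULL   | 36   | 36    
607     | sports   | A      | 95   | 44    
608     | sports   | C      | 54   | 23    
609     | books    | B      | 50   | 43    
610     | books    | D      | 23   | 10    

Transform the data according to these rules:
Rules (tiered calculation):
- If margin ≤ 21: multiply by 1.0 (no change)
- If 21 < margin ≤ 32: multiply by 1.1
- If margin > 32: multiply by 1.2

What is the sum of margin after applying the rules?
369.8

Step 1: Tier 1 (margin ≤ 21): 1 records, sum = 10 × 1.0 = 10.0
Step 2: Tier 2 (21 < margin ≤ 32): 4 records, sum = 98 × 1.1 = 107.8
Step 3: Tier 3 (margin > 32): 5 records, sum = 210 × 1.2 = 252.0
Step 4: Final sum = 10.0 + 107.8 + 252.0 = 369.8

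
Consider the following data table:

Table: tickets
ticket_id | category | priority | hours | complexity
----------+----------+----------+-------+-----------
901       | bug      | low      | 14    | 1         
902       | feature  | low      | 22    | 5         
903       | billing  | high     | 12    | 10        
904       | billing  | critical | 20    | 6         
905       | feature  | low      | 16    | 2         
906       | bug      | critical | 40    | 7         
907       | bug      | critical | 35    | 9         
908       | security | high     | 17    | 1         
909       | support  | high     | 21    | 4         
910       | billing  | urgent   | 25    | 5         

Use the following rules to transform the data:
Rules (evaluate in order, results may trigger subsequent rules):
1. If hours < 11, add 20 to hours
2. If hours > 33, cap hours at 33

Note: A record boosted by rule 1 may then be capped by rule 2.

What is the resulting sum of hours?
213

Step 1: Apply rule 1 to records with hours < 11
  - 0 records get bonus of 20
  - Of these, 0 records then exceed 33 and get capped
Step 2: Apply rule 2 to records with hours > 33
  - 2 records (original) are capped
Step 3: Calculate final sum = 213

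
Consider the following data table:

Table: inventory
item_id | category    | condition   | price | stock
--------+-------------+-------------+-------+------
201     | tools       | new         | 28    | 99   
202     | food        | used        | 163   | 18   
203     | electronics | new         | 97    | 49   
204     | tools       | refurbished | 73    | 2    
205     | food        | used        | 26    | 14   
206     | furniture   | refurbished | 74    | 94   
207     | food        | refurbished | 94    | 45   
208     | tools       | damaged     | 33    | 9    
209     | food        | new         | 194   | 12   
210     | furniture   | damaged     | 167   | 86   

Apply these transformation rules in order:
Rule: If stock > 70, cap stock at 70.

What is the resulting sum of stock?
359

Step 1: 3 records have stock > 70
Step 2: These records originally summed to 279
Step 3: After capping: 3 × 70 = 210
Step 4: Unaffected records sum: 149
Step 5: Final sum = 210 + 149 = 359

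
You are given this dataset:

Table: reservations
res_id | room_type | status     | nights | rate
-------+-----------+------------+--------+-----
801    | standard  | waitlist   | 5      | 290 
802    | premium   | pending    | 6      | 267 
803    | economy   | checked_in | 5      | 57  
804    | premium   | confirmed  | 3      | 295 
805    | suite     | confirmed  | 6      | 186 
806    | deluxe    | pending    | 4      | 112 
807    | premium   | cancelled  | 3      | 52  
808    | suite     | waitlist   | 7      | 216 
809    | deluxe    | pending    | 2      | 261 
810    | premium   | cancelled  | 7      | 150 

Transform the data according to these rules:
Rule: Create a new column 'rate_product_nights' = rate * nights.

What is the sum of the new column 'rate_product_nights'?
9026

Step 1: For each record, compute rate * nights
Example calculations:
  290 * 5 = 1450
  267 * 6 = 1602
  57 * 5 = 285
  ...
Step 2: Sum all derived values
Step 3: Total = 9026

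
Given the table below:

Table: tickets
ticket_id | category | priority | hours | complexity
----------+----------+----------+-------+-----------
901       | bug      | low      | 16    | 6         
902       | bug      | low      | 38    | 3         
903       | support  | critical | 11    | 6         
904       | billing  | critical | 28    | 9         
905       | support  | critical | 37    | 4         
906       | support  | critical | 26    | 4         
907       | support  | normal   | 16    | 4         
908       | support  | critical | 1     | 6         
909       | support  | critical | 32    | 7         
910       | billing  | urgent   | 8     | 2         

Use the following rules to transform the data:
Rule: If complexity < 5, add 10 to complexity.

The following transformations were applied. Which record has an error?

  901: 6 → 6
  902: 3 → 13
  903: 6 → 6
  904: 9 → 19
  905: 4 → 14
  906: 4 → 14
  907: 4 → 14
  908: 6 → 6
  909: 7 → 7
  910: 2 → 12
Record 904 has an error. The correct transformed value should be 9, not 19.

Step 1: Check each record against the rule
Step 2: Record 904 has complexity = 9
Step 3: Since 9 >= 5, the bonus should not have been applied
Step 4: Correct value = 9, but claimed value = 19
Conclusion: Record 904 has the error.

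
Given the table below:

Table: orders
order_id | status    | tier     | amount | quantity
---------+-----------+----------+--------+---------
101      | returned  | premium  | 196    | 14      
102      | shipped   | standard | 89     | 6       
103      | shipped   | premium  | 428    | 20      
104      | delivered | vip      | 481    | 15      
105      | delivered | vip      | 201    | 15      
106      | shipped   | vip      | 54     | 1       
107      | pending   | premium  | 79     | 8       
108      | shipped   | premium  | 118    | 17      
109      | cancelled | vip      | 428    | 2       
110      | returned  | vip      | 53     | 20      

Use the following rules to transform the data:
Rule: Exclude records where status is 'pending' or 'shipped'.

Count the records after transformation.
5

Step 1: Count records to exclude
  - 1 (pending) + 4 (shipped) = 5 records
Step 2: Total records: 10
Step 3: Remaining = 10 - 5 = 5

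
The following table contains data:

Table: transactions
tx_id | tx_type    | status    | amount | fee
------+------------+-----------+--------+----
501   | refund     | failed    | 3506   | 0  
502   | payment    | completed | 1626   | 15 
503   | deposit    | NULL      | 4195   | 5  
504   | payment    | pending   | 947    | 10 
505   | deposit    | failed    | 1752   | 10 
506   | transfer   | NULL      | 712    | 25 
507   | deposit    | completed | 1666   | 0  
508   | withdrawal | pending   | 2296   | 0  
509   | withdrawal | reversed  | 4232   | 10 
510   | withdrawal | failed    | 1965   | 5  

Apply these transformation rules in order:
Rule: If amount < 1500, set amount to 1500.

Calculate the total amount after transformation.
24238

Step 1: 2 records have amount < 1500
Step 2: These records originally summed to 1659
Step 3: After setting to minimum: 2 × 1500 = 3000
Step 4: Unaffected records sum: 21238
Step 5: Final sum = 3000 + 21238 = 24238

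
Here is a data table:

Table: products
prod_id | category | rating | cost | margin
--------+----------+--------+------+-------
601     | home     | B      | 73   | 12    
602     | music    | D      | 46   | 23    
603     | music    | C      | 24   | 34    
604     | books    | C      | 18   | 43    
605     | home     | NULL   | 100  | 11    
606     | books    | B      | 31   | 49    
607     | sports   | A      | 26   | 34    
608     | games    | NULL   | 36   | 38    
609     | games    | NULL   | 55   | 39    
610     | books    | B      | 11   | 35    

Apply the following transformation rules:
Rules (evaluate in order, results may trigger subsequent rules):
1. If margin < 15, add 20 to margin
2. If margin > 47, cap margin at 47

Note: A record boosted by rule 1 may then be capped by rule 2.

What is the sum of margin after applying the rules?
356

Step 1: Apply rule 1 to records with margin < 15
  - 2 records get bonus of 20
  - Of these, 0 records then exceed 47 and get capped
Step 2: Apply rule 2 to records with margin > 47
  - 1 records (original) are capped
Step 3: Calculate final sum = 356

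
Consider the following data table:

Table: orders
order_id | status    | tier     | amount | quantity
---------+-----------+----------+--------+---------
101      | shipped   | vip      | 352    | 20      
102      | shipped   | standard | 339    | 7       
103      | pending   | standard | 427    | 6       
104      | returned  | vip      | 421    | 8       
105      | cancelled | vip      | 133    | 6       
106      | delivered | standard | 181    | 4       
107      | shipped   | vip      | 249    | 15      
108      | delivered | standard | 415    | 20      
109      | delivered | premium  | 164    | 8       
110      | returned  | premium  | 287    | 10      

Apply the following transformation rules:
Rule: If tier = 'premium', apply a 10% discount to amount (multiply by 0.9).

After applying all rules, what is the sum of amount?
2922.9

Step 1: Records with tier = 'premium' have total amount = 451
Step 2: Apply multiplier: 451 × 0.9 = 405.9
Step 3: Other records total: 2517
Step 4: Final sum = 405.9 + 2517 = 2922.9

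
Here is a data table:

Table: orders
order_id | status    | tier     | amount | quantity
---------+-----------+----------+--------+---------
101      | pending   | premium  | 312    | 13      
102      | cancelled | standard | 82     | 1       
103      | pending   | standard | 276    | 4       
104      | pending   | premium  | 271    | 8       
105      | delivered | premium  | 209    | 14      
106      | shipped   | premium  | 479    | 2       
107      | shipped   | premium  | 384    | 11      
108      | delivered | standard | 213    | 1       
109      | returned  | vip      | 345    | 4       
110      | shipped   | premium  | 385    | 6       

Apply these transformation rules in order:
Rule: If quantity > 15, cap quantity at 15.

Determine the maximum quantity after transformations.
14

Step 1: Original maximum quantity = 14
Step 2: Check cap of 15 against maximum
Step 3: No records exceed the cap (max 14 <= cap 15), so no capping applies
Step 4: Maximum after transformation = 14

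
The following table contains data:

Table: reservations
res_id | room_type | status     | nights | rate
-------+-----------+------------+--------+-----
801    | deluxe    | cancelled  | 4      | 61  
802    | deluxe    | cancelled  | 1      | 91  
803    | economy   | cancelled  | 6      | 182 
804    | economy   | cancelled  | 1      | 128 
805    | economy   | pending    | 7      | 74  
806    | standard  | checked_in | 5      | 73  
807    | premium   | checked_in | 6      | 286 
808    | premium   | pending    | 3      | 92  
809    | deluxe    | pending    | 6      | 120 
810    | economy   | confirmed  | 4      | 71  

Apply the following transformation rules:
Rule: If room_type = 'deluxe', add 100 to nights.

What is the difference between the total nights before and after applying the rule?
300

Step 1: Original sum of nights = 43
Step 2: 3 records have room_type = 'deluxe'
Step 3: Each affected record changes by 100
Step 4: Total change = 3 × 100 = 300
Step 5: New sum = 43 + 300 = 343
Step 6: Difference = |343 - 43| = 300
        (Sum increased by 300)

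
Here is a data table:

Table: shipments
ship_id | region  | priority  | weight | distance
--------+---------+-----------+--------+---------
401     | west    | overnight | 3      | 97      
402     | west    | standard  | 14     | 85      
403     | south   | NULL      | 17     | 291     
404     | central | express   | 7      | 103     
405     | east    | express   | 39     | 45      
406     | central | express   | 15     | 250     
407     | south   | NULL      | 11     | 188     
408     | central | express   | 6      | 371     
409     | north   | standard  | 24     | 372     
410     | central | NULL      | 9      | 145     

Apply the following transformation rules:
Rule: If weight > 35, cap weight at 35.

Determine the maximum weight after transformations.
35

Step 1: Original maximum weight = 39
Step 2: Apply cap at 35
Step 3: 1 records had weight > 35 and were capped
Step 4: Maximum after transformation = 35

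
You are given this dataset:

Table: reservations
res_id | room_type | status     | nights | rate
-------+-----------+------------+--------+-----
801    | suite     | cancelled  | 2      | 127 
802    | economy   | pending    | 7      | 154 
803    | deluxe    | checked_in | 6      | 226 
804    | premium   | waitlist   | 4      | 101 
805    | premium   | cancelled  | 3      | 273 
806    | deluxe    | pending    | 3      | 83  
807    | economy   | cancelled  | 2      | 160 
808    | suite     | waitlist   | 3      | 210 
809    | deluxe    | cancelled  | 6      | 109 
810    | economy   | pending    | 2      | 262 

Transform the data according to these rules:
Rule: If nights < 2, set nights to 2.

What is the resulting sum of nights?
38

Step 1: 0 records have nights < 2
Step 2: These records originally summed to 0
Step 3: After setting to minimum: 0 × 2 = 0
Step 4: Unaffected records sum: 38
Step 5: Final sum = 0 + 38 = 38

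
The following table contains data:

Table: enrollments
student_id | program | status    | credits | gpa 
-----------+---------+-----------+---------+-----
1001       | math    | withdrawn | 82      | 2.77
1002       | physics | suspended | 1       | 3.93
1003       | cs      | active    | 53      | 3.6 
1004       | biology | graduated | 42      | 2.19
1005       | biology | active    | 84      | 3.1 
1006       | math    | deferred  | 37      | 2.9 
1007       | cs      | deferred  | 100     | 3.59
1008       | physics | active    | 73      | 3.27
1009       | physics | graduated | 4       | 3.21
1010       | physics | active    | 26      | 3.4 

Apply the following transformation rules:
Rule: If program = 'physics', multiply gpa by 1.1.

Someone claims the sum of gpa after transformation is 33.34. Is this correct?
Yes, the result is correct.

Step 1: Calculate the correct sum after transformation
Step 2: Apply multiplier 1.1 to records where program = 'physics'
Step 3: Correct result = 33.34
Step 4: Claimed result = 33.34
Step 5: 33.34 = 33.34 ✓
Conclusion: The claimed result is correct.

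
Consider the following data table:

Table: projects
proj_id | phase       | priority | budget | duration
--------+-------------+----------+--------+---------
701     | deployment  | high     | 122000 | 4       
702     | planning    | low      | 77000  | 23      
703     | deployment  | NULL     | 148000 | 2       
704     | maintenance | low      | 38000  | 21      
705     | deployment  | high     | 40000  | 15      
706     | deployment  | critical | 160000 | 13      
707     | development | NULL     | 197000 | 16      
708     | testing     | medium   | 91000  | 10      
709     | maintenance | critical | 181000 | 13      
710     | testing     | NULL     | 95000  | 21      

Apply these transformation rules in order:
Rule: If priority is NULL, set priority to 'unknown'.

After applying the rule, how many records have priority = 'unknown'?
3

Step 1: Count records where priority IS NULL
Step 2: Found 3 records with NULL priority
Step 3: These records will have priority set to 'unknown'
Step 4: Records already having priority = 'unknown': 0
Step 5: Answer: 3 + 0 = 3 records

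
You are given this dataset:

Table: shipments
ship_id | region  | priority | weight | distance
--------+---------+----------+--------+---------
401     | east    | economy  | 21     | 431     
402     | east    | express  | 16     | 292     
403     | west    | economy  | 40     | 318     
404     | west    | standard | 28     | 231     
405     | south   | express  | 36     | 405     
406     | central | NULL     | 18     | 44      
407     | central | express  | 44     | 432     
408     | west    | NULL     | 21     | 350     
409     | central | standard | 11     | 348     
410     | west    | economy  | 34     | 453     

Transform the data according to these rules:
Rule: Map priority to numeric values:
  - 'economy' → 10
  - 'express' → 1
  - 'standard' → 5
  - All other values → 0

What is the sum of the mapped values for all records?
43

Step 1: Apply mapping to each record
Step 2: Count by status:
  'economy': 3 records × 10 = 30
  'express': 3 records × 1 = 3
  'standard': 2 records × 5 = 10
Step 3: Sum all mapped values = 43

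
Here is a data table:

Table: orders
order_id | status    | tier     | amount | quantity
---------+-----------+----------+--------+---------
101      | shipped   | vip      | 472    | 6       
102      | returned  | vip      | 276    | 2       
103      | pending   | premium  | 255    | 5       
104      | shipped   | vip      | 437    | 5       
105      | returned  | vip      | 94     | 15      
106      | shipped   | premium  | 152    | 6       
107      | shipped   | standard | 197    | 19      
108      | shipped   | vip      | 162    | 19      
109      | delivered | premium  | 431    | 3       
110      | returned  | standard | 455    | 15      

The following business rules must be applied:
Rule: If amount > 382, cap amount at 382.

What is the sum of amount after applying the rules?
2664

Step 1: 4 records have amount > 382
Step 2: These records originally summed to 1795
Step 3: After capping: 4 × 382 = 1528
Step 4: Unaffected records sum: 1136
Step 5: Final sum = 1528 + 1136 = 2664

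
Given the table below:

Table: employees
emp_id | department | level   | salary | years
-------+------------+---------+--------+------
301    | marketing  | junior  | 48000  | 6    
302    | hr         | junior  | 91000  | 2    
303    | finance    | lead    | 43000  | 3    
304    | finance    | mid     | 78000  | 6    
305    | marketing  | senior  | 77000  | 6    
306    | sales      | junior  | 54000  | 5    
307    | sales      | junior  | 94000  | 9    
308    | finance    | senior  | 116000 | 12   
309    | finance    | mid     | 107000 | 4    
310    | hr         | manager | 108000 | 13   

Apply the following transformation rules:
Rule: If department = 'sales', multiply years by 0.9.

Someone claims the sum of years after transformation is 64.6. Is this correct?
Yes, the result is correct.

Step 1: Calculate the correct sum after transformation
Step 2: Apply multiplier 0.9 to records where department = 'sales'
Step 3: Correct result = 64.6
Step 4: Claimed result = 64.6
Step 5: 64.6 = 64.6 ✓
Conclusion: The claimed result is correct.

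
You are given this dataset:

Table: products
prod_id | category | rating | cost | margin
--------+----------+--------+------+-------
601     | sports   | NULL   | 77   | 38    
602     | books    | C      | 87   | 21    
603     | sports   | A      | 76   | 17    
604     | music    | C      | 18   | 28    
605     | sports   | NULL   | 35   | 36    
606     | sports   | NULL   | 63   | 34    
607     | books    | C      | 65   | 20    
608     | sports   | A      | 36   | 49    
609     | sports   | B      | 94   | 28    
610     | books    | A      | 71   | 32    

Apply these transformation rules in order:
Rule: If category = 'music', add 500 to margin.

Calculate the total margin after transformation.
803

Step 1: Count records where category = 'music': 1
Step 2: Total bonus added: 1 × 500 = 500
Step 3: Original sum of margin: 303
Step 4: Final sum = 303 + 500 = 803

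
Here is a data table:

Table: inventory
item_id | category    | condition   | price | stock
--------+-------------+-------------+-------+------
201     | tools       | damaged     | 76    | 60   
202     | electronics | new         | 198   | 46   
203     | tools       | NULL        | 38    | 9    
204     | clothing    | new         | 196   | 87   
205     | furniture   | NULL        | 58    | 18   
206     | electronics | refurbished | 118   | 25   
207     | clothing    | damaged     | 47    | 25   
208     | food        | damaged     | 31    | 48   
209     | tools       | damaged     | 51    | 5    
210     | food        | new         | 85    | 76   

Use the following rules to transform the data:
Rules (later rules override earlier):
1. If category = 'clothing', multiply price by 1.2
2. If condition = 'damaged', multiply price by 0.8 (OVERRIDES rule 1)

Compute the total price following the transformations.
896.2

Step 1: Rule 2 takes priority for records with condition = 'damaged'
  - 4 records: 205 × 0.8 = 164.0
Step 2: Rule 1 applies to remaining records with category = 'clothing'
  - 1 records: 196 × 1.2 = 235.2
Step 3: Other records unchanged: 497
Step 4: Final sum = 164.0 + 235.2 + 497 = 896.2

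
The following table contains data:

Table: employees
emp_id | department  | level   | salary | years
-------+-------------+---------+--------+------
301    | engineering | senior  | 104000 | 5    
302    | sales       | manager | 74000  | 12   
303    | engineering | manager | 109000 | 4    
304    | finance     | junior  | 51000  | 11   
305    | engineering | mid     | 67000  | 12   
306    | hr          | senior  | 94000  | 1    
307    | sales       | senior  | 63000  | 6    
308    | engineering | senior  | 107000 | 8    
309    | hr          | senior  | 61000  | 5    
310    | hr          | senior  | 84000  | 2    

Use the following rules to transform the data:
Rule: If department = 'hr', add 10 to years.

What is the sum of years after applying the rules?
96

Step 1: Count records where department = 'hr': 3
Step 2: Total bonus added: 3 × 10 = 30
Step 3: Original sum of years: 66
Step 4: Final sum = 66 + 30 = 96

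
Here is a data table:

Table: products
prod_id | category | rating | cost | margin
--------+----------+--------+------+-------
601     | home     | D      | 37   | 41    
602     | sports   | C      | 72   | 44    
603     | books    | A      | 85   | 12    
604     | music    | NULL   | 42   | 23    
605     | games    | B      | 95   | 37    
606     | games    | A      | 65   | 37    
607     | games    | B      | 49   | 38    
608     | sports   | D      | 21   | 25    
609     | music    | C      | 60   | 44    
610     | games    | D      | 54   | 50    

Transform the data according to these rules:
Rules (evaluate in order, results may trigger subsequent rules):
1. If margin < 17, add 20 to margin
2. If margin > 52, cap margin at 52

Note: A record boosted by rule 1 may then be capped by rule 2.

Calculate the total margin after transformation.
371

Step 1: Apply rule 1 to records with margin < 17
  - 1 records get bonus of 20
  - Of these, 0 records then exceed 52 and get capped
Step 2: Apply rule 2 to records with margin > 52
  - 0 records (original) are capped
Step 3: Calculate final sum = 371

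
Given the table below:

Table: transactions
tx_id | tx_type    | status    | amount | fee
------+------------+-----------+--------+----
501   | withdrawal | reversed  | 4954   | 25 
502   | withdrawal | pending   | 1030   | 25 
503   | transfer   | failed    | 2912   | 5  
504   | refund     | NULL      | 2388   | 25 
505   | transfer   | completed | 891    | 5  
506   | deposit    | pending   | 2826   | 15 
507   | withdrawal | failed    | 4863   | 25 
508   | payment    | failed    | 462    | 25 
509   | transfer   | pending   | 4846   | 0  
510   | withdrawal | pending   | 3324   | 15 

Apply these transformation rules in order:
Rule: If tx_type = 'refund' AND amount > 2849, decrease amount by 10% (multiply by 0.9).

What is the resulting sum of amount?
28496

Step 1: Find records where tx_type = 'refund' AND amount > 2849
Step 2: 0 records match, summing to 0
Step 3: After multiplier: 0 × 0.9 = 0.0
Step 4: Unaffected records sum: 28496
Step 5: Final sum = 0.0 + 28496 = 28496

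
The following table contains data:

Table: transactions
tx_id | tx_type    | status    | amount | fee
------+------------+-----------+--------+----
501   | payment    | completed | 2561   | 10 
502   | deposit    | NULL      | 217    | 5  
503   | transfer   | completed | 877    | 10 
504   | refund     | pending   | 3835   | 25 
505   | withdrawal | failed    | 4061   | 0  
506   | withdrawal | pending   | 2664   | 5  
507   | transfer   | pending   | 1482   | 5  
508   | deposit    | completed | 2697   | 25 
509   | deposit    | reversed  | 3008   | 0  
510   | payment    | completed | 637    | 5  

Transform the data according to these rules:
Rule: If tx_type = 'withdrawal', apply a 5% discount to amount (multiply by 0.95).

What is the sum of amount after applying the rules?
21702.75

Step 1: Records with tx_type = 'withdrawal' have total amount = 6725
Step 2: Apply multiplier: 6725 × 0.95 = 6388.75
Step 3: Other records total: 15314
Step 4: Final sum = 6388.75 + 15314 = 21702.75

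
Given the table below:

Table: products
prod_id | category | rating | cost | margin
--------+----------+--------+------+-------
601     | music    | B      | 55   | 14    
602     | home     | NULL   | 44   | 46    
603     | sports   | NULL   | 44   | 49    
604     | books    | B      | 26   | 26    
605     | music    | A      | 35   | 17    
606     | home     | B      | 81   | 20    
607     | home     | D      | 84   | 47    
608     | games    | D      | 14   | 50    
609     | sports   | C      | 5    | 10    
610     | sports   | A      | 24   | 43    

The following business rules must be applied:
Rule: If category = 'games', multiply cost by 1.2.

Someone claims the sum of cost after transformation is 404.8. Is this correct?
No, the correct result is 414.8.

Step 1: Calculate the correct sum after transformation
Step 2: Apply multiplier 1.2 to records where category = 'games'
Step 3: Correct result = 414.8
Step 4: Claimed result = 404.8
Step 5: 414.8 ≠ 404.8
Conclusion: The claimed result is incorrect. The correct answer is 414.8.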